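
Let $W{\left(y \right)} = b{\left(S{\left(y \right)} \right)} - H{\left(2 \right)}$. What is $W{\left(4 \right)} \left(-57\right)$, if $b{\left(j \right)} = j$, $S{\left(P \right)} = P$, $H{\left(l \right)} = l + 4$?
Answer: $114$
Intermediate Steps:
$H{\left(l \right)} = 4 + l$
$W{\left(y \right)} = -6 + y$ ($W{\left(y \right)} = y - \left(4 + 2\right) = y - 6 = -6 + y$)
$W{\left(4 \right)} \left(-57\right) = \left(-6 + 4\right) \left(-57\right) = \left(-2\right) \left(-57\right) = 114$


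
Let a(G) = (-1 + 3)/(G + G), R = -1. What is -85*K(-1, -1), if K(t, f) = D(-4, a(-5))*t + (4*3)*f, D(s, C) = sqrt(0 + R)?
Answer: 1020 + 85*I ≈ 1020.0 + 85.0*I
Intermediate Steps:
a(G) = 1/G (a(G) = 2/((2*G)) = 2*(1/(2*G)) = 1/G)
D(s, C) = I (D(s, C) = sqrt(0 - 1) = sqrt(-1) = I)
K(t, f) = 12*f + I*t (K(t, f) = I*t + (4*3)*f = I*t + 12*f = 12*f + I*t)
-85*K(-1, -1) = -85*(12*(-1) + I*(-1)) = -85*(-12 - I) = 1020 + 85*I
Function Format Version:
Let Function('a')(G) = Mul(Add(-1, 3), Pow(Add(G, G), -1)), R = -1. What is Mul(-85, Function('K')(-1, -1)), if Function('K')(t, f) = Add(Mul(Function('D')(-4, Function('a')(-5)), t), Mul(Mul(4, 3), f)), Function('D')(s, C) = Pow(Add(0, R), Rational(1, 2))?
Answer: Add(1020, Mul(85, I)) ≈ Add(1020.0, Mul(85.000, I))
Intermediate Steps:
Function('a')(G) = Pow(G, -1) (Function('a')(G) = Mul(2, Pow(Mul(2, G), -1)) = Mul(2, Mul(Rational(1, 2), Pow(G, -1))) = Pow(G, -1))
Function('D')(s, C) = I (Function('D')(s, C) = Pow(Add(0, -1), Rational(1, 2)) = Pow(-1, Rational(1, 2)) = I)
Function('K')(t, f) = Add(Mul(12, f), Mul(I, t)) (Function('K')(t, f) = Add(Mul(I, t), Mul(Mul(4, 3), f)) = Add(Mul(I, t), Mul(12, f)) = Add(Mul(12, f), Mul(I, t)))
Mul(-85, Function('K')(-1, -1)) = Mul(-85, Add(Mul(12, -1), Mul(I, -1))) = Mul(-85, Add(-12, Mul(-1, I))) = Add(1020, Mul(85, I))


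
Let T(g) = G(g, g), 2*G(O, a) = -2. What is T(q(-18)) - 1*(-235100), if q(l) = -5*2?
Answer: 235099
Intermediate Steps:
q(l) = -10
G(O, a) = -1 (G(O, a) = (½)*(-2) = -1)
T(g) = -1
T(q(-18)) - 1*(-235100) = -1 - 1*(-235100) = -1 + 235100 = 235099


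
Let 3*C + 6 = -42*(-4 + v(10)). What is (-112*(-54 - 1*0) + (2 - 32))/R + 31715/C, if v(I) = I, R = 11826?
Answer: -62424007/169506 ≈ -368.27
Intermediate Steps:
C = -86 (C = -2 + (-42*(-4 + 10))/3 = -2 + (-42*6)/3 = -2 + (⅓)*(-252) = -2 - 84 = -86)
(-112*(-54 - 1*0) + (2 - 32))/R + 31715/C = (-112*(-54 - 1*0) + (2 - 32))/11826 + 31715/(-86) = (-112*(-54 + 0) - 30)*(1/11826) + 31715*(-1/86) = (-112*(-54) - 30)*(1/11826) - 31715/86 = (6048 - 30)*(1/11826) - 31715/86 = 6018*(1/11826) - 31715/86 = 1003/1971 - 31715/86 = -62424007/169506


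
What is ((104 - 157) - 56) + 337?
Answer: 228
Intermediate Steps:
((104 - 157) - 56) + 337 = (-53 - 56) + 337 = -109 + 337 = 228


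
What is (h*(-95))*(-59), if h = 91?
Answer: 510055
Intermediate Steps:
(h*(-95))*(-59) = (91*(-95))*(-59) = -8645*(-59) = 510055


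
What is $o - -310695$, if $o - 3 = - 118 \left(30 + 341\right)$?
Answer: $266920$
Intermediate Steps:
$o = -43775$ ($o = 3 - 118 \left(30 + 341\right) = 3 - 43778 = -43775$)
$o - -310695 = -43775 - -310695 = -43775 + 310695 = 266920$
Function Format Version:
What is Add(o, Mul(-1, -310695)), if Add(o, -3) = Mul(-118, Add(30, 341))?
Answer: 266920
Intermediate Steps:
o = -43775 (o = Add(3, Mul(-118, Add(30, 341))) = Add(3, Mul(-118, 371)) = Add(3, -43778) = -43775)
Add(o, Mul(-1, -310695)) = Add(-43775, Mul(-1, -310695)) = Add(-43775, 310695) = 266920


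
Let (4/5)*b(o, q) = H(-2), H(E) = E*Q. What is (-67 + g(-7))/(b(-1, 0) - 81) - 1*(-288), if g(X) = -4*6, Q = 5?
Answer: 54038/187 ≈ 288.97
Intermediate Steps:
H(E) = 5*E (H(E) = E*5 = 5*E)
b(o, q) = -25/2 (b(o, q) = 5*(5*(-2))/4 = (5/4)*(-10) = -25/2)
g(X) = -24
(-67 + g(-7))/(b(-1, 0) - 81) - 1*(-288) = (-67 - 24)/(-25/2 - 81) - 1*(-288) = -91/(-187/2) + 288 = -91*(-2/187) + 288 = 182/187 + 288 = 54038/187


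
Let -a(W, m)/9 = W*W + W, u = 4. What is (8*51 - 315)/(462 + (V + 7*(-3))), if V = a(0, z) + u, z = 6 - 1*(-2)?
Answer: 93/445 ≈ 0.20899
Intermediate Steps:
z = 8 (z = 6 + 2 = 8)
a(W, m) = -9*W - 9*W² (a(W, m) = -9*(W*W + W) = -9*(W² + W) = -9*(W + W²) = -9*W - 9*W²)
V = 4 (V = -9*0*(1 + 0) + 4 = -9*0*1 + 4 = 0 + 4 = 4)
(8*51 - 315)/(462 + (V + 7*(-3))) = (8*51 - 315)/(462 + (4 + 7*(-3))) = (408 - 315)/(462 + (4 - 21)) = 93/(462 - 17) = 93/445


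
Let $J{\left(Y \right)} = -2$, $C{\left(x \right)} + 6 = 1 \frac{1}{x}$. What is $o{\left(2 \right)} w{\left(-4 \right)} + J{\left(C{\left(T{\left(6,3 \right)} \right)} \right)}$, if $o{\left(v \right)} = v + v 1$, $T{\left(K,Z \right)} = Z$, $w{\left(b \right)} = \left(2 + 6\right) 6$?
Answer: $190$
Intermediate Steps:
$w{\left(b \right)} = 48$ ($w{\left(b \right)} = 8 \cdot 6 = 48$)
$C{\left(x \right)} = -6 + \frac{1}{x}$ ($C{\left(x \right)} = -6 + 1 \frac{1}{x} = -6 + \frac{1}{x}$)
$o{\left(v \right)} = 2 v$ ($o{\left(v \right)} = v + v = 2 v$)
$o{\left(2 \right)} w{\left(-4 \right)} + J{\left(C{\left(T{\left(6,3 \right)} \right)} \right)} = 2 \cdot 2 \cdot 48 - 2 = 4 \cdot 48 - 2 = 192 - 2 = 190$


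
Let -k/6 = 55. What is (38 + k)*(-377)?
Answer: 110084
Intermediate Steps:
k = -330 (k = -6*55 = -330)
(38 + k)*(-377) = (38 - 330)*(-377) = -292*(-377) = 110084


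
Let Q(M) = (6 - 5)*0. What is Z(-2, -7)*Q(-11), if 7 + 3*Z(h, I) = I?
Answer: 0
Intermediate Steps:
Q(M) = 0 (Q(M) = 1*0 = 0)
Z(h, I) = -7/3 + I/3
Z(-2, -7)*Q(-11) = (-7/3 + (⅓)*(-7))*0 = (-7/3 - 7/3)*0 = -14/3*0 = 0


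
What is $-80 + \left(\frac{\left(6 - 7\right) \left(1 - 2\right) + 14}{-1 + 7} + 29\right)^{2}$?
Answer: $\frac{3649}{4} \approx 912.25$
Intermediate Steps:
$-80 + \left(\frac{\left(6 - 7\right) \left(1 - 2\right) + 14}{-1 + 7} + 29\right)^{2} = -80 + \left(\frac{\left(-1\right) \left(-1\right) + 14}{6} + 29\right)^{2} = -80 + \left(\left(1 + 14\right) \frac{1}{6} + 29\right)^{2} = -80 + \left(15 \cdot \frac{1}{6} + 29\right)^{2} = -80 + \left(\frac{5}{2} + 29\right)^{2} = -80 + \left(\frac{63}{2}\right)^{2} = -80 + \frac{3969}{4} = \frac{3649}{4}$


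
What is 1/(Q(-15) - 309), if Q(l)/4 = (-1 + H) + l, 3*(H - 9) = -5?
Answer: -3/1031 ≈ -0.0029098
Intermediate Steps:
H = 22/3 (H = 9 + (1/3)*(-5) = 9 - 5/3 = 22/3 ≈ 7.3333)
Q(l) = 76/3 + 4*l (Q(l) = 4*((-1 + 22/3) + l) = 4*(19/3 + l) = 76/3 + 4*l)
1/(Q(-15) - 309) = 1/((76/3 + 4*(-15)) - 309) = 1/((76/3 - 60) - 309) = 1/(-104/3 - 309) = 1/(-1031/3) = -3/1031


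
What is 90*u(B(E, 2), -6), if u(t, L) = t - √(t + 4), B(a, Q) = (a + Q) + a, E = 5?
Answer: 720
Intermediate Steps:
B(a, Q) = Q + 2*a (B(a, Q) = (Q + a) + a = Q + 2*a)
u(t, L) = t - √(4 + t)
90*u(B(E, 2), -6) = 90*((2 + 2*5) - √(4 + (2 + 2*5))) = 90*((2 + 10) - √(4 + (2 + 10))) = 90*(12 - √(4 + 12)) = 90*(12 - √16) = 90*(12 - 1*4) = 90*(12 - 4) = 90*8 = 720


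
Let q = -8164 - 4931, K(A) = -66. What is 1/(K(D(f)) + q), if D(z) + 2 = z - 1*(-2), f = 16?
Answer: -1/13161 ≈ -7.5982e-5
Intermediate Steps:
D(z) = z (D(z) = -2 + (z - 1*(-2)) = -2 + (z + 2) = -2 + (2 + z) = z)
q = -13095
1/(K(D(f)) + q) = 1/(-66 - 13095) = 1/(-13161) = -1/13161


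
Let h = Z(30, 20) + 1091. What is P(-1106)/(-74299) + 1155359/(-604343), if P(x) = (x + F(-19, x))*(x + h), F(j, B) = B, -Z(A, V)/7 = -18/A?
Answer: -501397654369/224510402785 ≈ -2.2333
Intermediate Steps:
Z(A, V) = 126/A (Z(A, V) = -(-126)/A = 126/A)
h = 5476/5 (h = 126/30 + 1091 = 126*(1/30) + 1091 = 21/5 + 1091 = 5476/5 ≈ 1095.2)
P(x) = 2*x*(5476/5 + x) (P(x) = (x + x)*(x + 5476/5) = (2*x)*(5476/5 + x) = 2*x*(5476/5 + x))
P(-1106)/(-74299) + 1155359/(-604343) = ((2/5)*(-1106)*(5476 + 5*(-1106)))/(-74299) + 1155359/(-604343) = ((2/5)*(-1106)*(5476 - 5530))*(-1/74299) + 1155359*(-1/604343) = ((2/5)*(-1106)*(-54))*(-1/74299) - 1155359/604343 = (119448/5)*(-1/74299) - 1155359/604343 = -119448/371495 - 1155359/604343 = -501397654369/224510402785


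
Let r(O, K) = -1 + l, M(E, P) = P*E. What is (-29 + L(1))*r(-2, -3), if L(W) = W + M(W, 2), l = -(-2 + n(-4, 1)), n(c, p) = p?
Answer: 0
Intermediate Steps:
M(E, P) = E*P
l = 1 (l = -(-2 + 1) = -1*(-1) = 1)
L(W) = 3*W (L(W) = W + W*2 = W + 2*W = 3*W)
r(O, K) = 0 (r(O, K) = -1 + 1 = 0)
(-29 + L(1))*r(-2, -3) = (-29 + 3*1)*0 = (-29 + 3)*0 = -26*0 = 0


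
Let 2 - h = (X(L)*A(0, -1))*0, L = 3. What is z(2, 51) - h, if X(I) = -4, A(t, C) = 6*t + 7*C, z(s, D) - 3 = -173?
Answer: -172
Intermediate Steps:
z(s, D) = -170 (z(s, D) = 3 - 173 = -170)
h = 2 (h = 2 - (-4*(6*0 + 7*(-1)))*0 = 2 - (-4*(0 - 7))*0 = 2 - (-4*(-7))*0 = 2 - 28*0 = 2 - 1*0 = 2 + 0 = 2)
z(2, 51) - h = -170 - 1*2 = -170 - 2 = -172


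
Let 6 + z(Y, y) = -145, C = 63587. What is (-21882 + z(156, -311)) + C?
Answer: 41554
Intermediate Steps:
z(Y, y) = -151 (z(Y, y) = -6 - 145 = -151)
(-21882 + z(156, -311)) + C = (-21882 - 151) + 63587 = -22033 + 63587 = 41554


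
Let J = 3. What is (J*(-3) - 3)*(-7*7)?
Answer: 588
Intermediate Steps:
(J*(-3) - 3)*(-7*7) = (3*(-3) - 3)*(-7*7) = (-9 - 3)*(-49) = -12*(-49) = 588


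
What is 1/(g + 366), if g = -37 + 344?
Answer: 1/673 ≈ 0.0014859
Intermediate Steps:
g = 307
1/(g + 366) = 1/(307 + 366) = 1/673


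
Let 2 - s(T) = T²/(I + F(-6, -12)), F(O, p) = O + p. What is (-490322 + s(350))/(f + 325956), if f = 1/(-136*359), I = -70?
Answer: -262585602980/175059233173 ≈ -1.5000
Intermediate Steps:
f = -1/48824 (f = 1/(-48824) = -1/48824 ≈ -2.0482e-5)
s(T) = 2 + T²/88 (s(T) = 2 - T²/(-70 + (-6 - 12)) = 2 - T²/(-70 - 18) = 2 - T²/(-88) = 2 - (-1)*T²/88 = 2 + T²/88)
(-490322 + s(350))/(f + 325956) = (-490322 + (2 + (1/88)*350²))/(-1/48824 + 325956) = (-490322 + (2 + (1/88)*122500))/(15914475743/48824) = (-490322 + (2 + 30625/22))*(48824/15914475743) = (-490322 + 30669/22)*(48824/15914475743) = -10756415/22*48824/15914475743 = -262585602980/175059233173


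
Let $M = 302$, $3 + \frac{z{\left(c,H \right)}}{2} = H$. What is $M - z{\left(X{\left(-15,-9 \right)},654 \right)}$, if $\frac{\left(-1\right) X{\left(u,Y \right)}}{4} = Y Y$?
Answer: $-1000$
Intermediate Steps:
$X{\left(u,Y \right)} = - 4 Y^{2}$ ($X{\left(u,Y \right)} = - 4 Y Y = - 4 Y^{2}$)
$z{\left(c,H \right)} = -6 + 2 H$
$M - z{\left(X{\left(-15,-9 \right)},654 \right)} = 302 - \left(-6 + 2 \cdot 654\right) = 302 - \left(-6 + 1308\right) = 302 - 1302 = -1000$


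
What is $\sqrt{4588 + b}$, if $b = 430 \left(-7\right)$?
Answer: $\sqrt{1578} \approx 39.724$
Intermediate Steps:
$b = -3010$
$\sqrt{4588 + b} = \sqrt{4588 - 3010} = \sqrt{1578}$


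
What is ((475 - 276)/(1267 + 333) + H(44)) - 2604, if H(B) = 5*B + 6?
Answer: -3804601/1600 ≈ -2377.9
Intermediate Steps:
H(B) = 6 + 5*B
((475 - 276)/(1267 + 333) + H(44)) - 2604 = ((475 - 276)/(1267 + 333) + (6 + 5*44)) - 2604 = (199/1600 + (6 + 220)) - 2604 = (199*(1/1600) + 226) - 2604 = (199/1600 + 226) - 2604 = 361799/1600 - 2604 = -3804601/1600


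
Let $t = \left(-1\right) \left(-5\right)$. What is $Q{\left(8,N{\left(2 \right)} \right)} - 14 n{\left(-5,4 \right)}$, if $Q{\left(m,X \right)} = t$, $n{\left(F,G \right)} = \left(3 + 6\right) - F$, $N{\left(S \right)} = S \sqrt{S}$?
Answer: $-191$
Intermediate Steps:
$N{\left(S \right)} = S^{\frac{3}{2}}$
$t = 5$
$n{\left(F,G \right)} = 9 - F$
$Q{\left(m,X \right)} = 5$
$Q{\left(8,N{\left(2 \right)} \right)} - 14 n{\left(-5,4 \right)} = 5 - 14 \left(9 - -5\right) = 5 - 14 \left(9 + 5\right) = 5 - 196 = -191$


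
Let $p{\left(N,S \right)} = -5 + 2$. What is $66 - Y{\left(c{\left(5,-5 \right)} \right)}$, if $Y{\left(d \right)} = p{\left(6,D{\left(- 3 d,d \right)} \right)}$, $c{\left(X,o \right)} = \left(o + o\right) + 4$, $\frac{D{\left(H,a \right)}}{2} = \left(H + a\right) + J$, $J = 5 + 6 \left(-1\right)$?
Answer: $69$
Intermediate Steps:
$J = -1$ ($J = 5 - 6 = -1$)
$D{\left(H,a \right)} = -2 + 2 H + 2 a$ ($D{\left(H,a \right)} = 2 \left(\left(H + a\right) - 1\right) = 2 \left(-1 + H + a\right) = -2 + 2 H + 2 a$)
$c{\left(X,o \right)} = 4 + 2 o$ ($c{\left(X,o \right)} = 2 o + 4 = 4 + 2 o$)
$p{\left(N,S \right)} = -3$
$Y{\left(d \right)} = -3$
$66 - Y{\left(c{\left(5,-5 \right)} \right)} = 66 - -3 = 66 + 3 = 69$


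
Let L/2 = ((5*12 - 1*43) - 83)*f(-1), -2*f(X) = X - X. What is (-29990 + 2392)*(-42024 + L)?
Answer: 1159778352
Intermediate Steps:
f(X) = 0 (f(X) = -(X - X)/2 = -½*0 = 0)
L = 0 (L = 2*(((5*12 - 1*43) - 83)*0) = 2*(((60 - 43) - 83)*0) = 2*((17 - 83)*0) = 2*(-66*0) = 2*0 = 0)
(-29990 + 2392)*(-42024 + L) = (-29990 + 2392)*(-42024 + 0) = -27598*(-42024) = 1159778352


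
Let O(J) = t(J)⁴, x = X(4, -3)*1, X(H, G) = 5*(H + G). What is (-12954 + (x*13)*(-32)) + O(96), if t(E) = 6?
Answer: -13738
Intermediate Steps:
X(H, G) = 5*G + 5*H (X(H, G) = 5*(G + H) = 5*G + 5*H)
x = 5 (x = (5*(-3) + 5*4)*1 = (-15 + 20)*1 = 5*1 = 5)
O(J) = 1296 (O(J) = 6⁴ = 1296)
(-12954 + (x*13)*(-32)) + O(96) = (-12954 + (5*13)*(-32)) + 1296 = (-12954 + 65*(-32)) + 1296 = (-12954 - 2080) + 1296 = -15034 + 1296 = -13738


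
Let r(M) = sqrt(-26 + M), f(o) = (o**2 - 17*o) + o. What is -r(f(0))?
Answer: -I*sqrt(26) ≈ -5.099*I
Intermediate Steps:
f(o) = o**2 - 16*o
-r(f(0)) = -sqrt(-26 + 0*(-16 + 0)) = -sqrt(-26 + 0*(-16)) = -sqrt(-26 + 0) = -sqrt(-26) = -I*sqrt(26)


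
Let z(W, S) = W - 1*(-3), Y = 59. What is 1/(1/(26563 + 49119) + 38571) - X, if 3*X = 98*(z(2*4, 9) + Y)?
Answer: -20025234474734/8757391269 ≈ -2286.7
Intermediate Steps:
z(W, S) = 3 + W (z(W, S) = W + 3 = 3 + W)
X = 6860/3 (X = (98*((3 + 2*4) + 59))/3 = (98*((3 + 8) + 59))/3 = (98*(11 + 59))/3 = (98*70)/3 = (1/3)*6860 = 6860/3 ≈ 2286.7)
1/(1/(26563 + 49119) + 38571) - X = 1/(1/(26563 + 49119) + 38571) - 1*6860/3 = 1/(1/75682 + 38571) - 6860/3 = 1/(2919130423/75682) - 6860/3 = 75682/2919130423 - 6860/3 = -20025234474734/8757391269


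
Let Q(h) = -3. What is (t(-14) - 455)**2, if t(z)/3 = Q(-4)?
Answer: 215296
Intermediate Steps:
t(z) = -9 (t(z) = 3*(-3) = -9)
(t(-14) - 455)**2 = (-9 - 455)**2 = (-464)**2 = 215296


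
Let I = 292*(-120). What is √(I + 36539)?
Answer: √1499 ≈ 38.717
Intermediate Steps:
I = -35040
√(I + 36539) = √(-35040 + 36539) = √1499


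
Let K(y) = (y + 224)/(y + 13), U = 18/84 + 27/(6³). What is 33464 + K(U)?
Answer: 25010171/747 ≈ 33481.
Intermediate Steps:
U = 19/56 (U = 18*(1/84) + 27/216 = 3/14 + 27*(1/216) = 3/14 + ⅛ = 19/56 ≈ 0.33929)
K(y) = (224 + y)/(13 + y)
33464 + K(U) = 33464 + (224 + 19/56)/(13 + 19/56) = 33464 + (12563/56)/(747/56) = 33464 + (56/747)*(12563/56) = 33464 + 12563/747 = 25010171/747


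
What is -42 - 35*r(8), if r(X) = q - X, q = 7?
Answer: -7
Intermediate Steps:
r(X) = 7 - X
-42 - 35*r(8) = -42 - 35*(7 - 1*8) = -42 - 35*(7 - 8) = -42 - 35*(-1) = -42 + 35 = -7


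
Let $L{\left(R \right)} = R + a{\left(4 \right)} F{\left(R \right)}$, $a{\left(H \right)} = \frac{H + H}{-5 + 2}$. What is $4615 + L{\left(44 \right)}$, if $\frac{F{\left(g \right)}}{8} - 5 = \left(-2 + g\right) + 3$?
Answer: $\frac{10777}{3} \approx 3592.3$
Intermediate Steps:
$a{\left(H \right)} = - \frac{2 H}{3}$ ($a{\left(H \right)} = \frac{2 H}{-3} = 2 H \left(- \frac{1}{3}\right) = - \frac{2 H}{3}$)
$F{\left(g \right)} = 48 + 8 g$ ($F{\left(g \right)} = 40 + 8 \left(\left(-2 + g\right) + 3\right) = 40 + 8 \left(1 + g\right) = 40 + \left(8 + 8 g\right) = 48 + 8 g$)
$L{\left(R \right)} = -128 - \frac{61 R}{3}$ ($L{\left(R \right)} = R + \left(- \frac{2}{3}\right) 4 \left(48 + 8 R\right) = R - \frac{8 \left(48 + 8 R\right)}{3} = R - \left(128 + \frac{64 R}{3}\right) = -128 - \frac{61 R}{3}$)
$4615 + L{\left(44 \right)} = 4615 - \frac{3068}{3} = \frac{10777}{3}$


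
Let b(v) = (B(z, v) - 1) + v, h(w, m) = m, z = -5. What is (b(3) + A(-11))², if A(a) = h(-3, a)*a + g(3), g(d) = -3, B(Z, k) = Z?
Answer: 13225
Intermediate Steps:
b(v) = -6 + v (b(v) = (-5 - 1) + v = -6 + v)
A(a) = -3 + a² (A(a) = a*a - 3 = a² - 3 = -3 + a²)
(b(3) + A(-11))² = ((-6 + 3) + (-3 + (-11)²))² = (-3 + (-3 + 121))² = (-3 + 118)² = 115² = 13225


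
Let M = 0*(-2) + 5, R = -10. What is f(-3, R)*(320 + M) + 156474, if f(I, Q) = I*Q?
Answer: 166224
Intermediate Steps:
M = 5 (M = 0 + 5 = 5)
f(-3, R)*(320 + M) + 156474 = (-3*(-10))*(320 + 5) + 156474 = 30*325 + 156474 = 9750 + 156474 = 166224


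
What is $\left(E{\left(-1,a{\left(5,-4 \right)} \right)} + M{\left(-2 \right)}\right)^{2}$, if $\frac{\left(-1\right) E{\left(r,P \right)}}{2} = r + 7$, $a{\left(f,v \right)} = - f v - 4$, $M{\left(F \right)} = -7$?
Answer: $361$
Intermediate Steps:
$a{\left(f,v \right)} = -4 - f v$ ($a{\left(f,v \right)} = - f v - 4 = -4 - f v$)
$E{\left(r,P \right)} = -14 - 2 r$ ($E{\left(r,P \right)} = - 2 \left(r + 7\right) = - 2 \left(7 + r\right) = -14 - 2 r$)
$\left(E{\left(-1,a{\left(5,-4 \right)} \right)} + M{\left(-2 \right)}\right)^{2} = \left(\left(-14 - -2\right) - 7\right)^{2} = \left(\left(-14 + 2\right) - 7\right)^{2} = \left(-12 - 7\right)^{2} = \left(-19\right)^{2} = 361$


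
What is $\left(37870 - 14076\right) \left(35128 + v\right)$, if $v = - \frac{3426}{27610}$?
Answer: $\frac{11538670140638}{13805} \approx 8.3583 \cdot 10^{8}$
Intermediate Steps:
$v = - \frac{1713}{13805}$ ($v = \left(-3426\right) \frac{1}{27610} = - \frac{1713}{13805} \approx -0.12409$)
$\left(37870 - 14076\right) \left(35128 + v\right) = \left(37870 - 14076\right) \left(35128 - \frac{1713}{13805}\right) = \left(37870 - 14076\right) \frac{484940327}{13805} = 23794 \cdot \frac{484940327}{13805} = \frac{11538670140638}{13805}$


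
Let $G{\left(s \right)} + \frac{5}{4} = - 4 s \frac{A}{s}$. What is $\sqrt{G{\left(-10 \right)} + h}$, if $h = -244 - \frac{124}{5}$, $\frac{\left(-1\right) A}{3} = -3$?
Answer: $\frac{i \sqrt{30605}}{10} \approx 17.494 i$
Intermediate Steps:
$A = 9$ ($A = \left(-3\right) \left(-3\right) = 9$)
$G{\left(s \right)} = - \frac{149}{4}$ ($G{\left(s \right)} = - \frac{5}{4} + - 4 s \frac{9}{s} = - \frac{5}{4} - 36 = - \frac{149}{4}$)
$h = - \frac{1344}{5}$ ($h = -244 - 124 \cdot \frac{1}{5} = -244 - \frac{124}{5} = - \frac{1344}{5} \approx -268.8$)
$\sqrt{G{\left(-10 \right)} + h} = \sqrt{- \frac{149}{4} - \frac{1344}{5}} = \sqrt{- \frac{6121}{20}} = \frac{i \sqrt{30605}}{10}$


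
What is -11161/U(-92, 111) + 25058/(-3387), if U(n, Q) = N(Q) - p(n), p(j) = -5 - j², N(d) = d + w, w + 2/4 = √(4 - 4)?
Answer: -505574836/58117533 ≈ -8.6992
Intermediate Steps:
w = -½ (w = -½ + √(4 - 4) = -½ + √0 = -½ + 0 = -½ ≈ -0.50000)
N(d) = -½ + d (N(d) = d - ½ = -½ + d)
U(n, Q) = 9/2 + Q + n² (U(n, Q) = (-½ + Q) - (-5 - n²) = (-½ + Q) + (5 + n²) = 9/2 + Q + n²)
-11161/U(-92, 111) + 25058/(-3387) = -11161/(9/2 + 111 + (-92)²) + 25058/(-3387) = -11161/(9/2 + 111 + 8464) + 25058*(-1/3387) = -11161/17159/2 - 25058/3387 = -11161*2/17159 - 25058/3387 = -22322/17159 - 25058/3387 = -505574836/58117533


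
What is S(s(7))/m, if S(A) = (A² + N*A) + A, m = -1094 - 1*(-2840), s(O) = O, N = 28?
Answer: 14/97 ≈ 0.14433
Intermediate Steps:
m = 1746 (m = -1094 + 2840 = 1746)
S(A) = A² + 29*A (S(A) = (A² + 28*A) + A = A² + 29*A)
S(s(7))/m = (7*(29 + 7))/1746 = (7*36)*(1/1746) = 252*(1/1746) = 14/97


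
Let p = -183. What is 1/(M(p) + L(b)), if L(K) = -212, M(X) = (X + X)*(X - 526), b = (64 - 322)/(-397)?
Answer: 1/259282 ≈ 3.8568e-6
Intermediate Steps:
b = 258/397 (b = -258*(-1/397) = 258/397 ≈ 0.64987)
M(X) = 2*X*(-526 + X) (M(X) = (2*X)*(-526 + X) = 2*X*(-526 + X))
1/(M(p) + L(b)) = 1/(2*(-183)*(-526 - 183) - 212) = 1/(2*(-183)*(-709) - 212) = 1/(259494 - 212) = 1/259282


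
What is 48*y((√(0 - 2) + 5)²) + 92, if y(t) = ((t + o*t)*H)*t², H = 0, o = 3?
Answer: 92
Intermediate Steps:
y(t) = 0 (y(t) = ((t + 3*t)*0)*t² = ((4*t)*0)*t² = 0*t² = 0)
48*y((√(0 - 2) + 5)²) + 92 = 48*0 + 92 = 0 + 92 = 92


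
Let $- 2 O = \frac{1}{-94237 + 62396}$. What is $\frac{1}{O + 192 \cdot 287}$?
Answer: $\frac{63682}{3509132929} \approx 1.8147 \cdot 10^{-5}$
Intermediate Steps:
$O = \frac{1}{63682}$ ($O = - \frac{1}{2 \left(-94237 + 62396\right)} = - \frac{1}{2 \left(-31841\right)} = \left(- \frac{1}{2}\right) \left(- \frac{1}{31841}\right) = \frac{1}{63682} \approx 1.5703 \cdot 10^{-5}$)
$\frac{1}{O + 192 \cdot 287} = \frac{1}{\frac{1}{63682} + 192 \cdot 287} = \frac{1}{\frac{1}{63682} + 55104} = \frac{1}{\frac{3509132929}{63682}} = \frac{63682}{3509132929}$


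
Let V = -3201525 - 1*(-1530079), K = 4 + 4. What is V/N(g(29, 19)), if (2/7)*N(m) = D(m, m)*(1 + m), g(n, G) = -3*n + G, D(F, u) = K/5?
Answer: 596945/134 ≈ 4454.8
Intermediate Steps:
K = 8
D(F, u) = 8/5
g(n, G) = G - 3*n
N(m) = 28/5 + 28*m/5 (N(m) = 7*(8*(1 + m)/5)/2 = 7*(8/5 + 8*m/5)/2 = 28/5 + 28*m/5)
V = -1671446 (V = -3201525 + 1530079 = -1671446)
V/N(g(29, 19)) = -1671446/(28/5 + 28*(19 - 3*29)/5) = -1671446/(28/5 + 28*(19 - 87)/5) = -1671446/(28/5 + (28/5)*(-68)) = -1671446/(28/5 - 1904/5) = -1671446/(-1876/5) = -1671446*(-5/1876) = 596945/134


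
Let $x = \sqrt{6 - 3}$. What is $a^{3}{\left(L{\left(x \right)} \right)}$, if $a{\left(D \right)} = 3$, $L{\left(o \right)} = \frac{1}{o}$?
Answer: $27$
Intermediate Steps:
$x = \sqrt{3} \approx 1.732$
$a^{3}{\left(L{\left(x \right)} \right)} = 3^{3} = 27$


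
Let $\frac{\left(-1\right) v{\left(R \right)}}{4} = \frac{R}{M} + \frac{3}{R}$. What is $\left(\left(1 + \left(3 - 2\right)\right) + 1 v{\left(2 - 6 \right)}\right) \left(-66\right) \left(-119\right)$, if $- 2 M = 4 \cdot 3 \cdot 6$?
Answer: $\frac{107338}{3} \approx 35779.0$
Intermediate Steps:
$M = -36$ ($M = - \frac{4 \cdot 3 \cdot 6}{2} = - \frac{12 \cdot 6}{2} = \left(- \frac{1}{2}\right) 72 = -36$)
$v{\left(R \right)} = - \frac{12}{R} + \frac{R}{9}$ ($v{\left(R \right)} = - 4 \left(\frac{R}{-36} + \frac{3}{R}\right) = - 4 \left(R \left(- \frac{1}{36}\right) + \frac{3}{R}\right) = - 4 \left(- \frac{R}{36} + \frac{3}{R}\right) = - 4 \left(\frac{3}{R} - \frac{R}{36}\right) = - \frac{12}{R} + \frac{R}{9}$)
$\left(\left(1 + \left(3 - 2\right)\right) + 1 v{\left(2 - 6 \right)}\right) \left(-66\right) \left(-119\right) = \left(\left(1 + \left(3 - 2\right)\right) + 1 \left(- \frac{12}{2 - 6} + \frac{2 - 6}{9}\right)\right) \left(-66\right) \left(-119\right) = \left(\left(1 + 1\right) + 1 \left(- \frac{12}{2 - 6} + \frac{2 - 6}{9}\right)\right) \left(-66\right) \left(-119\right) = \left(2 + 1 \left(- \frac{12}{-4} + \frac{1}{9} \left(-4\right)\right)\right) \left(-66\right) \left(-119\right) = \left(2 + 1 \left(\left(-12\right) \left(- \frac{1}{4}\right) - \frac{4}{9}\right)\right) \left(-66\right) \left(-119\right) = \left(2 + 1 \left(3 - \frac{4}{9}\right)\right) \left(-66\right) \left(-119\right) = \left(2 + 1 \cdot \frac{23}{9}\right) \left(-66\right) \left(-119\right) = \left(2 + \frac{23}{9}\right) \left(-66\right) \left(-119\right) = \frac{41}{9} \left(-66\right) \left(-119\right) = \left(- \frac{902}{3}\right) \left(-119\right) = \frac{107338}{3}$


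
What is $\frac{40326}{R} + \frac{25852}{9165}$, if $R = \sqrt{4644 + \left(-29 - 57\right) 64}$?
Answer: $\frac{25852}{9165} - \frac{20163 i \sqrt{215}}{215} \approx 2.8207 - 1375.1 i$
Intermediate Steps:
$R = 2 i \sqrt{215}$ ($R = \sqrt{4644 - 5504} = \sqrt{-860} = 2 i \sqrt{215} \approx 29.326 i$)
$\frac{40326}{R} + \frac{25852}{9165} = \frac{40326}{2 i \sqrt{215}} + \frac{25852}{9165} = 40326 \left(- \frac{i \sqrt{215}}{430}\right) + 25852 \cdot \frac{1}{9165} = - \frac{20163 i \sqrt{215}}{215} + \frac{25852}{9165} = \frac{25852}{9165} - \frac{20163 i \sqrt{215}}{215}$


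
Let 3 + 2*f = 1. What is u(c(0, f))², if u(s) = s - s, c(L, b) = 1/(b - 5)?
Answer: 0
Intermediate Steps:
f = -1 (f = -3/2 + (½)*1 = -3/2 + ½ = -1)
c(L, b) = 1/(-5 + b)
u(s) = 0
u(c(0, f))² = 0² = 0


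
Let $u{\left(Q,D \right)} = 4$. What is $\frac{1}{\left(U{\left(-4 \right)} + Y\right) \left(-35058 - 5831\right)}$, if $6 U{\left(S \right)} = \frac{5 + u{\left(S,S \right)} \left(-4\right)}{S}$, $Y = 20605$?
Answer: $- \frac{24}{20220878059} \approx -1.1869 \cdot 10^{-9}$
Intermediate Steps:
$U{\left(S \right)} = - \frac{11}{6 S}$ ($U{\left(S \right)} = \frac{\left(5 + 4 \left(-4\right)\right) \frac{1}{S}}{6} = \frac{\left(5 - 16\right) \frac{1}{S}}{6} = \frac{\left(-11\right) \frac{1}{S}}{6} = - \frac{11}{6 S}$)
$\frac{1}{\left(U{\left(-4 \right)} + Y\right) \left(-35058 - 5831\right)} = \frac{1}{\left(- \frac{11}{6 \left(-4\right)} + 20605\right) \left(-35058 - 5831\right)} = \frac{1}{\left(\left(- \frac{11}{6}\right) \left(- \frac{1}{4}\right) + 20605\right) \left(-40889\right)} = \frac{1}{\left(\frac{11}{24} + 20605\right) \left(-40889\right)} = \frac{1}{\frac{494531}{24} \left(-40889\right)} = \frac{1}{- \frac{20220878059}{24}} = - \frac{24}{20220878059}$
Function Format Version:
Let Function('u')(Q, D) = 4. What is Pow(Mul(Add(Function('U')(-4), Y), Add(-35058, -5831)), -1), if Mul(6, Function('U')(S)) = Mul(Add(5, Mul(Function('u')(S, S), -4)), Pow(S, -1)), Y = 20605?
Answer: Rational(-24, 20220878059) ≈ -1.1869e-9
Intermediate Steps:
Function('U')(S) = Mul(Rational(-11, 6), Pow(S, -1)) (Function('U')(S) = Mul(Rational(1, 6), Mul(Add(5, Mul(4, -4)), Pow(S, -1))) = Mul(Rational(1, 6), Mul(Add(5, -16), Pow(S, -1))) = Mul(Rational(1, 6), Mul(-11, Pow(S, -1))) = Mul(Rational(-11, 6), Pow(S, -1)))
Pow(Mul(Add(Function('U')(-4), Y), Add(-35058, -5831)), -1) = Pow(Mul(Add(Mul(Rational(-11, 6), Pow(-4, -1)), 20605), Add(-35058, -5831)), -1) = Pow(Mul(Add(Mul(Rational(-11, 6), Rational(-1, 4)), 20605), -40889), -1) = Pow(Mul(Add(Rational(11, 24), 20605), -40889), -1) = Pow(Mul(Rational(494531, 24), -40889), -1) = Pow(Rational(-20220878059, 24), -1) = Rational(-24, 20220878059)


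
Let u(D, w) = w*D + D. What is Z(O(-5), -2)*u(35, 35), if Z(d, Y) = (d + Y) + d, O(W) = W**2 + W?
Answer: 47880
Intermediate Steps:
O(W) = W + W**2
u(D, w) = D + D*w (u(D, w) = D*w + D = D + D*w)
Z(d, Y) = Y + 2*d (Z(d, Y) = (Y + d) + d = Y + 2*d)
Z(O(-5), -2)*u(35, 35) = (-2 + 2*(-5*(1 - 5)))*(35*(1 + 35)) = (-2 + 2*(-5*(-4)))*(35*36) = (-2 + 2*20)*1260 = (-2 + 40)*1260 = 38*1260 = 47880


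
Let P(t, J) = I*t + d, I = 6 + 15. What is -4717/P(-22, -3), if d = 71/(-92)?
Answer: 433964/42575 ≈ 10.193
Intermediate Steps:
I = 21
d = -71/92 (d = 71*(-1/92) = -71/92 ≈ -0.77174)
P(t, J) = -71/92 + 21*t (P(t, J) = 21*t - 71/92 = -71/92 + 21*t)
-4717/P(-22, -3) = -4717/(-71/92 + 21*(-22)) = -4717/(-71/92 - 462) = -4717/(-42575/92) = -4717*(-92/42575) = 433964/42575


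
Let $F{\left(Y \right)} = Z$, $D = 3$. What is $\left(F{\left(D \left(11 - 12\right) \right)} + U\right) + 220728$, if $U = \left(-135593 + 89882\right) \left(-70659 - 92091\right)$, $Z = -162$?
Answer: $7439685816$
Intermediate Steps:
$F{\left(Y \right)} = -162$
$U = 7439465250$ ($U = \left(-45711\right) \left(-162750\right) = 7439465250$)
$\left(F{\left(D \left(11 - 12\right) \right)} + U\right) + 220728 = \left(-162 + 7439465250\right) + 220728 = 7439465088 + 220728 = 7439685816$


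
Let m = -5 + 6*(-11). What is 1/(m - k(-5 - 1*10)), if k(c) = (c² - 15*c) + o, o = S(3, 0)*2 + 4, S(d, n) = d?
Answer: -1/531 ≈ -0.0018832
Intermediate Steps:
m = -71 (m = -5 - 66 = -71)
o = 10 (o = 3*2 + 4 = 6 + 4 = 10)
k(c) = 10 + c² - 15*c (k(c) = (c² - 15*c) + 10 = 10 + c² - 15*c)
1/(m - k(-5 - 1*10)) = 1/(-71 - (10 + (-5 - 1*10)² - 15*(-5 - 1*10))) = 1/(-71 - (10 + (-5 - 10)² - 15*(-5 - 10))) = 1/(-71 - (10 + (-15)² - 15*(-15))) = 1/(-71 - (10 + 225 + 225)) = 1/(-71 - 1*460) = 1/(-71 - 460) = 1/(-531) = -1/531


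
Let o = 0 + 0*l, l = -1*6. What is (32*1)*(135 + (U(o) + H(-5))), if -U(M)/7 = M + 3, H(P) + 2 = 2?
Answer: 3648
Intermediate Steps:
H(P) = 0 (H(P) = -2 + 2 = 0)
l = -6
o = 0 (o = 0 + 0*(-6) = 0 + 0 = 0)
U(M) = -21 - 7*M (U(M) = -7*(M + 3) = -7*(3 + M) = -21 - 7*M)
(32*1)*(135 + (U(o) + H(-5))) = (32*1)*(135 + ((-21 - 7*0) + 0)) = 32*(135 + ((-21 + 0) + 0)) = 32*(135 + (-21 + 0)) = 32*(135 - 21) = 32*114 = 3648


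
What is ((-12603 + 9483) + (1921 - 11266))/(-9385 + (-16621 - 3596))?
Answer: 12465/29602 ≈ 0.42109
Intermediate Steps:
((-12603 + 9483) + (1921 - 11266))/(-9385 + (-16621 - 3596)) = (-3120 - 9345)/(-9385 - 20217) = -12465/(-29602) = -12465*(-1/29602) = 12465/29602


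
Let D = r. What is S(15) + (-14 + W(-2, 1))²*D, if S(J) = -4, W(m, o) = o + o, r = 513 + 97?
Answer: 87836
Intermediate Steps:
r = 610
W(m, o) = 2*o
D = 610
S(15) + (-14 + W(-2, 1))²*D = -4 + (-14 + 2*1)²*610 = -4 + (-14 + 2)²*610 = -4 + (-12)²*610 = -4 + 144*610 = -4 + 87840 = 87836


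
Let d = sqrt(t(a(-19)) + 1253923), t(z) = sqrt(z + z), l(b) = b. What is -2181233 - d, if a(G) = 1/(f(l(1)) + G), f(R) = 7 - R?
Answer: -2181233 - sqrt(211912987 + 13*I*sqrt(26))/13 ≈ -2.1824e+6 - 0.00017514*I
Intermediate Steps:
a(G) = 1/(6 + G) (a(G) = 1/((7 - 1*1) + G) = 1/((7 - 1) + G) = 1/(6 + G))
t(z) = sqrt(2)*sqrt(z) (t(z) = sqrt(2*z) = sqrt(2)*sqrt(z))
d = sqrt(1253923 + I*sqrt(26)/13) (d = sqrt(sqrt(2)*sqrt(1/(6 - 19)) + 1253923) = sqrt(sqrt(2)*sqrt(1/(-13)) + 1253923) = sqrt(sqrt(2)*sqrt(-1/13) + 1253923) = sqrt(sqrt(2)*(I*sqrt(13)/13) + 1253923) = sqrt(I*sqrt(26)/13 + 1253923) = sqrt(1253923 + I*sqrt(26)/13) ≈ 1119.8 + 0.e-4*I)
-2181233 - d = -2181233 - sqrt(211912987 + 13*I*sqrt(26))/13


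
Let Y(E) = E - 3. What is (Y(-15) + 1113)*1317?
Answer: 1442115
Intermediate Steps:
Y(E) = -3 + E
(Y(-15) + 1113)*1317 = ((-3 - 15) + 1113)*1317 = (-18 + 1113)*1317 = 1095*1317 = 1442115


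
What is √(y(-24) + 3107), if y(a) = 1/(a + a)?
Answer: √447405/12 ≈ 55.740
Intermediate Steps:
y(a) = 1/(2*a)
√(y(-24) + 3107) = √((½)/(-24) + 3107) = √((½)*(-1/24) + 3107) = √(-1/48 + 3107) = √(149135/48) = √447405/12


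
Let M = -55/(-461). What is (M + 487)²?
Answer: 50428091844/212521 ≈ 2.3729e+5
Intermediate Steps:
M = 55/461 (M = -55*(-1/461) = 55/461 ≈ 0.11931)
(M + 487)² = (55/461 + 487)² = (224562/461)² = 50428091844/212521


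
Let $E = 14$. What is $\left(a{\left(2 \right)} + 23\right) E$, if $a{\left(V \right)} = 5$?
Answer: $392$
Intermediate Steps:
$\left(a{\left(2 \right)} + 23\right) E = \left(5 + 23\right) 14 = 28 \cdot 14 = 392$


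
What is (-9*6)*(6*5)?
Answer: -1620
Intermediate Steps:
(-9*6)*(6*5) = -54*30 = -1620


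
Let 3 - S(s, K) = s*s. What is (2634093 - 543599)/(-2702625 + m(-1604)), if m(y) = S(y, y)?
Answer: -149321/376817 ≈ -0.39627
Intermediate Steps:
S(s, K) = 3 - s² (S(s, K) = 3 - s*s = 3 - s²)
m(y) = 3 - y²
(2634093 - 543599)/(-2702625 + m(-1604)) = (2634093 - 543599)/(-2702625 + (3 - 1*(-1604)²)) = 2090494/(-2702625 + (3 - 1*2572816)) = 2090494/(-2702625 + (3 - 2572816)) = 2090494/(-2702625 - 2572813) = 2090494/(-5275438) = 2090494*(-1/5275438) = -149321/376817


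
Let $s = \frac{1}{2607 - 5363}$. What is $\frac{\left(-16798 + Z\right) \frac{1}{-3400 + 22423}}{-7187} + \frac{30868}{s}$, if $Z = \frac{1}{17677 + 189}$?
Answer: $- \frac{69266051667981432487}{814203055222} \approx -8.5072 \cdot 10^{7}$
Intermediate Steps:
$Z = \frac{1}{17866} \approx 5.5972 \cdot 10^{-5}$
$s = - \frac{1}{2756}$ ($s = \frac{1}{-2756} = - \frac{1}{2756} \approx -0.00036284$)
$\frac{\left(-16798 + Z\right) \frac{1}{-3400 + 22423}}{-7187} + \frac{30868}{s} = \frac{\left(-16798 + \frac{1}{17866}\right) \frac{1}{-3400 + 22423}}{-7187} + \frac{30868}{- \frac{1}{2756}} = - \frac{300113067}{17866 \cdot 19023} \left(- \frac{1}{7187}\right) + 30868 \left(-2756\right) = \left(- \frac{300113067}{17866}\right) \frac{1}{19023} \left(- \frac{1}{7187}\right) - 85072208 = \left(- \frac{100037689}{113288306}\right) \left(- \frac{1}{7187}\right) - 85072208 = \frac{100037689}{814203055222} - 85072208 = - \frac{69266051667981432487}{814203055222}$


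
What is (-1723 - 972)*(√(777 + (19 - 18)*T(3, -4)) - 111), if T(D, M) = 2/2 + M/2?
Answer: 299145 - 5390*√194 ≈ 2.2407e+5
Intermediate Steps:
T(D, M) = 1 + M/2 (T(D, M) = 2*(½) + M*(½) = 1 + M/2)
(-1723 - 972)*(√(777 + (19 - 18)*T(3, -4)) - 111) = (-1723 - 972)*(√(777 + (19 - 18)*(1 + (½)*(-4))) - 111) = -2695*(√(777 + 1*(1 - 2)) - 111) = -2695*(√(777 + 1*(-1)) - 111) = -2695*(√(777 - 1) - 111) = -2695*(√776 - 111) = -2695*(2*√194 - 111) = -2695*(-111 + 2*√194) = 299145 - 5390*√194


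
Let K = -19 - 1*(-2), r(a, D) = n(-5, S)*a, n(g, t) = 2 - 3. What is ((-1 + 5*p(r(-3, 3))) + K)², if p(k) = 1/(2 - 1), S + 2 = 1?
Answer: 169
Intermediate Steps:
S = -1 (S = -2 + 1 = -1)
n(g, t) = -1
r(a, D) = -a
p(k) = 1 (p(k) = 1/1 = 1)
K = -17 (K = -19 + 2 = -17)
((-1 + 5*p(r(-3, 3))) + K)² = ((-1 + 5*1) - 17)² = ((-1 + 5) - 17)² = (4 - 17)² = (-13)² = 169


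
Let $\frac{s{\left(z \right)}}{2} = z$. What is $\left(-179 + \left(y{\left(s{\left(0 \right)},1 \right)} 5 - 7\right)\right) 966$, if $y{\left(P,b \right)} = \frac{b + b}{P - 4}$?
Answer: $-182091$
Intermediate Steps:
$s{\left(z \right)} = 2 z$
$y{\left(P,b \right)} = \frac{2 b}{-4 + P}$
$\left(-179 + \left(y{\left(s{\left(0 \right)},1 \right)} 5 - 7\right)\right) 966 = \left(-179 - \left(7 - 2 \cdot 1 \frac{1}{-4 + 2 \cdot 0} \cdot 5\right)\right) 966 = \left(-179 - \left(7 - 2 \cdot 1 \frac{1}{-4 + 0} \cdot 5\right)\right) 966 = \left(-179 - \left(7 - 2 \cdot 1 \frac{1}{-4} \cdot 5\right)\right) 966 = \left(-179 - \left(7 - 2 \cdot 1 \left(- \frac{1}{4}\right) 5\right)\right) 966 = \left(-179 - \frac{19}{2}\right) 966 = \left(- \frac{377}{2}\right) 966 = -182091$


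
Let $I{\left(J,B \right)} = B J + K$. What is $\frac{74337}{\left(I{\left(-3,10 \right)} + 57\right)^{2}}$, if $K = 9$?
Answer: $\frac{24779}{432} \approx 57.359$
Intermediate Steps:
$I{\left(J,B \right)} = 9 + B J$ ($I{\left(J,B \right)} = B J + 9 = 9 + B J$)
$\frac{74337}{\left(I{\left(-3,10 \right)} + 57\right)^{2}} = \frac{74337}{\left(\left(9 + 10 \left(-3\right)\right) + 57\right)^{2}} = \frac{74337}{\left(\left(9 - 30\right) + 57\right)^{2}} = \frac{74337}{\left(-21 + 57\right)^{2}} = \frac{74337}{36^{2}} = \frac{74337}{1296} = 74337 \cdot \frac{1}{1296} = \frac{24779}{432}$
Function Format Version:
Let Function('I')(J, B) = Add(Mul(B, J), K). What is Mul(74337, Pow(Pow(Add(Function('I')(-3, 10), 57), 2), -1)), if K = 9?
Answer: Rational(24779, 432) ≈ 57.359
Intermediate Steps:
Function('I')(J, B) = Add(9, Mul(B, J)) (Function('I')(J, B) = Add(Mul(B, J), 9) = Add(9, Mul(B, J)))
Mul(74337, Pow(Pow(Add(Function('I')(-3, 10), 57), 2), -1)) = Mul(74337, Pow(Pow(Add(Add(9, Mul(10, -3)), 57), 2), -1)) = Mul(74337, Pow(Pow(Add(Add(9, -30), 57), 2), -1)) = Mul(74337, Pow(Pow(Add(-21, 57), 2), -1)) = Mul(74337, Pow(Pow(36, 2), -1)) = Mul(74337, Pow(1296, -1)) = Mul(74337, Rational(1, 1296)) = Rational(24779, 432)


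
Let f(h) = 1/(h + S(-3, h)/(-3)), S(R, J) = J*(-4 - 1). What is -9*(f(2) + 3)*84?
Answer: -9639/4 ≈ -2409.8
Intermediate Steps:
S(R, J) = -5*J (S(R, J) = J*(-5) = -5*J)
f(h) = 3/(8*h) (f(h) = 1/(h - 5*h/(-3)) = 1/(h - 5*h*(-⅓)) = 1/(h + 5*h/3) = 1/(8*h/3) = 3/(8*h))
-9*(f(2) + 3)*84 = -9*((3/8)/2 + 3)*84 = -9*((3/8)*(½) + 3)*84 = -9*(3/16 + 3)*84 = -9*51/16*84 = -459/16*84 = -9639/4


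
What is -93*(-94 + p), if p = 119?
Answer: -2325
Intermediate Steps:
-93*(-94 + p) = -93*(-94 + 119) = -93*25 = -2325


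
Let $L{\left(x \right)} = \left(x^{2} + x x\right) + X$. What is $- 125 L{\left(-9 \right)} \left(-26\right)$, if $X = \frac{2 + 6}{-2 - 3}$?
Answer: $521300$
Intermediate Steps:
$X = - \frac{8}{5}$ ($X = \frac{8}{-5} = 8 \left(- \frac{1}{5}\right) = - \frac{8}{5} \approx -1.6$)
$L{\left(x \right)} = - \frac{8}{5} + 2 x^{2}$ ($L{\left(x \right)} = \left(x^{2} + x x\right) - \frac{8}{5} = \left(x^{2} + x^{2}\right) - \frac{8}{5} = 2 x^{2} - \frac{8}{5} = - \frac{8}{5} + 2 x^{2}$)
$- 125 L{\left(-9 \right)} \left(-26\right) = - 125 \left(- \frac{8}{5} + 2 \left(-9\right)^{2}\right) \left(-26\right) = - 125 \left(- \frac{8}{5} + 2 \cdot 81\right) \left(-26\right) = - 125 \left(- \frac{8}{5} + 162\right) \left(-26\right) = \left(-125\right) \frac{802}{5} \left(-26\right) = \left(-20050\right) \left(-26\right) = 521300$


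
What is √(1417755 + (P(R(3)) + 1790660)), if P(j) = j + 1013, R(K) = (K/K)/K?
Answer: √28884855/3 ≈ 1791.5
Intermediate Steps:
R(K) = 1/K
P(j) = 1013 + j
√(1417755 + (P(R(3)) + 1790660)) = √(1417755 + ((1013 + 1/3) + 1790660)) = √(1417755 + ((1013 + ⅓) + 1790660)) = √(1417755 + (3040/3 + 1790660)) = √(1417755 + 5375020/3) = √(9628285/3) = √28884855/3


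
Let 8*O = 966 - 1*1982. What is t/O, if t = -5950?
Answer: 5950/127 ≈ 46.850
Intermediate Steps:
O = -127 (O = (966 - 1*1982)/8 = (966 - 1982)/8 = (1/8)*(-1016) = -127)
t/O = -5950/(-127) = -5950*(-1/127) = 5950/127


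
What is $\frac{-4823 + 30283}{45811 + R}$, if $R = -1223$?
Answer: $\frac{6365}{11147} \approx 0.57101$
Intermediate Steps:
$\frac{-4823 + 30283}{45811 + R} = \frac{-4823 + 30283}{45811 - 1223} = \frac{25460}{44588} = 25460 \cdot \frac{1}{44588} = \frac{6365}{11147}$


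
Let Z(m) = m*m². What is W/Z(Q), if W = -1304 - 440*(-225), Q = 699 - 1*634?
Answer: 97696/274625 ≈ 0.35574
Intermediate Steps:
Q = 65 (Q = 699 - 634 = 65)
W = 97696 (W = -1304 + 99000 = 97696)
Z(m) = m³
W/Z(Q) = 97696/(65³) = 97696/274625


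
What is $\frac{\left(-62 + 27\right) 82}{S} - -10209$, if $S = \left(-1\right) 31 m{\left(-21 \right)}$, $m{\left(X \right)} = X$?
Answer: $\frac{949027}{93} \approx 10205.0$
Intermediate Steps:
$S = 651$ ($S = \left(-1\right) 31 \left(-21\right) = \left(-31\right) \left(-21\right) = 651$)
$\frac{\left(-62 + 27\right) 82}{S} - -10209 = \frac{\left(-62 + 27\right) 82}{651} - -10209 = \left(-35\right) 82 \cdot \frac{1}{651} + 10209 = \left(-2870\right) \frac{1}{651} + 10209 = - \frac{410}{93} + 10209 = \frac{949027}{93}$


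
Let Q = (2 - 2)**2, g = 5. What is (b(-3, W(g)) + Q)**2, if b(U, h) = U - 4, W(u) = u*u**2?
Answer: 49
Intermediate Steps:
W(u) = u**3
Q = 0 (Q = 0**2 = 0)
b(U, h) = -4 + U
(b(-3, W(g)) + Q)**2 = ((-4 - 3) + 0)**2 = (-7 + 0)**2 = (-7)**2 = 49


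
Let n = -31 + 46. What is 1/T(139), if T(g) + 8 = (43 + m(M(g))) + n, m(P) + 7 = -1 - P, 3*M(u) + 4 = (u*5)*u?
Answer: -3/96475 ≈ -3.1096e-5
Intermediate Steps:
M(u) = -4/3 + 5*u**2/3 (M(u) = -4/3 + ((u*5)*u)/3 = -4/3 + ((5*u)*u)/3 = -4/3 + (5*u**2)/3 = -4/3 + 5*u**2/3)
n = 15
m(P) = -8 - P (m(P) = -7 + (-1 - P) = -8 - P)
T(g) = 130/3 - 5*g**2/3 (T(g) = -8 + ((43 + (-8 - (-4/3 + 5*g**2/3))) + 15) = -8 + ((43 + (-8 + (4/3 - 5*g**2/3))) + 15) = -8 + ((43 + (-20/3 - 5*g**2/3)) + 15) = -8 + ((109/3 - 5*g**2/3) + 15) = -8 + (154/3 - 5*g**2/3) = 130/3 - 5*g**2/3)
1/T(139) = 1/(130/3 - 5/3*139**2) = 1/(130/3 - 5/3*19321) = 1/(130/3 - 96605/3) = 1/(-96475/3) = -3/96475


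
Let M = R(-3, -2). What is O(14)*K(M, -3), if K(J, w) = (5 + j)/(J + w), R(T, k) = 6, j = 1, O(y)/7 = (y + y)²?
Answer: 10976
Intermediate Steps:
O(y) = 28*y² (O(y) = 7*(y + y)² = 7*(2*y)² = 7*(4*y²) = 28*y²)
M = 6
K(J, w) = 6/(J + w) (K(J, w) = (5 + 1)/(J + w) = 6/(J + w))
O(14)*K(M, -3) = (28*14²)*(6/(6 - 3)) = (28*196)*(6/3) = 5488*(6*(⅓)) = 5488*2 = 10976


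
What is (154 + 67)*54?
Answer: 11934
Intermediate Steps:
(154 + 67)*54 = 221*54 = 11934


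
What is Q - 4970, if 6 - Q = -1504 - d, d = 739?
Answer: -2721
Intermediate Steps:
Q = 2249 (Q = 6 - (-1504 - 1*739) = 6 - (-1504 - 739) = 6 - 1*(-2243) = 6 + 2243 = 2249)
Q - 4970 = 2249 - 4970 = -2721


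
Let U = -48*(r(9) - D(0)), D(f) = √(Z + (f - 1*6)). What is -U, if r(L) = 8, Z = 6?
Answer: 384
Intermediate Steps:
D(f) = √f (D(f) = √(6 + (f - 1*6)) = √(6 + (f - 6)) = √(6 + (-6 + f)) = √f)
U = -384 (U = -48*(8 - √0) = -48*(8 - 1*0) = -48*(8 + 0) = -48*8 = -384)
-U = -1*(-384) = 384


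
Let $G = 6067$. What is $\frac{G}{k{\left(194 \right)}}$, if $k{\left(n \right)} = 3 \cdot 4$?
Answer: $\frac{6067}{12} \approx 505.58$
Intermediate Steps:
$k{\left(n \right)} = 12$
$\frac{G}{k{\left(194 \right)}} = \frac{6067}{12}$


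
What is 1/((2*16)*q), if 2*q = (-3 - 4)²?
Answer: 1/784 ≈ 0.0012755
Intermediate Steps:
q = 49/2 (q = (-3 - 4)²/2 = (½)*(-7)² = (½)*49 = 49/2 ≈ 24.500)
1/((2*16)*q) = 1/((2*16)*(49/2)) = 1/(32*(49/2)) = 1/784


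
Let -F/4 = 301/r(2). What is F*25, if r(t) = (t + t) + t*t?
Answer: -7525/2 ≈ -3762.5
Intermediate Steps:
r(t) = t² + 2*t (r(t) = 2*t + t² = t² + 2*t)
F = -301/2 (F = -1204/(2*(2 + 2)) = -1204/(2*4) = -1204/8 = -4*301/8 = -301/2 ≈ -150.50)
F*25 = -301/2*25 = -7525/2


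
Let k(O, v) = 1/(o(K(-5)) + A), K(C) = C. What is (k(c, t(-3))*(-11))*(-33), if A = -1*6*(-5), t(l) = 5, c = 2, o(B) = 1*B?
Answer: 363/25 ≈ 14.520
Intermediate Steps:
o(B) = B
A = 30 (A = -6*(-5) = 30)
k(O, v) = 1/25 (k(O, v) = 1/(-5 + 30) = 1/25)
(k(c, t(-3))*(-11))*(-33) = ((1/25)*(-11))*(-33) = -11/25*(-33) = 363/25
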